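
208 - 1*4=204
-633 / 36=-211 / 12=-17.58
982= 982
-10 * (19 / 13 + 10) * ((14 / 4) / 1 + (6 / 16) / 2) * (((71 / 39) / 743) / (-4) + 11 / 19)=-55982802245 / 229034208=-244.43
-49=-49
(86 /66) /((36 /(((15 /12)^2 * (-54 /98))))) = -1075 /34496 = -0.03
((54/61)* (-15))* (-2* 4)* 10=64800/61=1062.30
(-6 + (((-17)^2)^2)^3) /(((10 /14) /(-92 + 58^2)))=2668875944302061704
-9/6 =-3/2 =-1.50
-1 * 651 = -651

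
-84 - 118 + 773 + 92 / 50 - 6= 14171 / 25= 566.84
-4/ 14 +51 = 355/ 7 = 50.71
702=702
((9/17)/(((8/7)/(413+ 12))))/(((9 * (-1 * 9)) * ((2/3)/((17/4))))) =-2975/192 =-15.49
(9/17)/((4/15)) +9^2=5643/68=82.99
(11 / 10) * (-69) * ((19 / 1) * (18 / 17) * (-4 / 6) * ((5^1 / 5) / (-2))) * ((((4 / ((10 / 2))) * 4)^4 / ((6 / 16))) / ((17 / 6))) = -45364543488 / 903125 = -50230.64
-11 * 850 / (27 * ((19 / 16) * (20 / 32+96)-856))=1196800 / 2561787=0.47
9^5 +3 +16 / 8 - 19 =59035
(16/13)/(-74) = -8/481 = -0.02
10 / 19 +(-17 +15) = -28 / 19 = -1.47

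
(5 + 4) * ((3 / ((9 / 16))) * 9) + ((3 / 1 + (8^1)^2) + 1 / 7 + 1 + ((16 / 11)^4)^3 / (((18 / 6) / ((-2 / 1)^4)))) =978.47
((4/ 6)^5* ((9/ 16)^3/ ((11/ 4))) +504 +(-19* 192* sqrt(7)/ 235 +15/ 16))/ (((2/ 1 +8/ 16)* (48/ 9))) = 533223/ 14080 -1368* sqrt(7)/ 1175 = 34.79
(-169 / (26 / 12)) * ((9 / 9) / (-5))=78 / 5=15.60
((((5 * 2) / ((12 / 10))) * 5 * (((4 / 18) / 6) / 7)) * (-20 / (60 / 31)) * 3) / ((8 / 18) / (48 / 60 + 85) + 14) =-554125 / 1135554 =-0.49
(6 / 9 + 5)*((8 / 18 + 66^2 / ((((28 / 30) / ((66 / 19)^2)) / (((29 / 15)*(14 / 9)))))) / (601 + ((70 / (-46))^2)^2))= 1308896027173018 / 826960169151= 1582.78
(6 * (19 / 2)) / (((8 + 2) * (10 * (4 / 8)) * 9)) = 19 / 150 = 0.13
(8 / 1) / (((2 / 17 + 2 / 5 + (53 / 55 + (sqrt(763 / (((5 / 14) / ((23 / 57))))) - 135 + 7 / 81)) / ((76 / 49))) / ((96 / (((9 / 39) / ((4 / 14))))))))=-14.21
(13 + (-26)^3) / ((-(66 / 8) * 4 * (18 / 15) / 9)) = 87815 / 22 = 3991.59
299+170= 469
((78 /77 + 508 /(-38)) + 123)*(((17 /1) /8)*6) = 8255523 /5852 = 1410.72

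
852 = 852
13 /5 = 2.60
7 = 7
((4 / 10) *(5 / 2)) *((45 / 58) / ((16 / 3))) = 0.15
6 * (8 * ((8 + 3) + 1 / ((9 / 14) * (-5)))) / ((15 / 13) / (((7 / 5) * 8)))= 5602688 / 1125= 4980.17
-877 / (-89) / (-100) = -877 / 8900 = -0.10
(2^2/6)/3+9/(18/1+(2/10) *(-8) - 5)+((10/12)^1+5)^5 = 998065097/147744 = 6755.37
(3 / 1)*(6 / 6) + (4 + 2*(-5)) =-3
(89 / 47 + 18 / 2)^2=262144 / 2209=118.67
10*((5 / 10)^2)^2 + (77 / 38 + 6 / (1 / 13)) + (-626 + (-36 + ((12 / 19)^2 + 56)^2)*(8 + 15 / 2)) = 50251354369 / 1042568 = 48199.59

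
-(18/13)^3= -5832/2197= -2.65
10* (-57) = -570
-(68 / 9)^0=-1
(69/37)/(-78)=-23/962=-0.02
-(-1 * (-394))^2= -155236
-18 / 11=-1.64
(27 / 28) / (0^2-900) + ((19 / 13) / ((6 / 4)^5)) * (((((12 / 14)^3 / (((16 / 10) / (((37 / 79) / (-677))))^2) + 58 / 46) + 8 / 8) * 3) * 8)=99251711728260983623 / 9504774955273525200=10.44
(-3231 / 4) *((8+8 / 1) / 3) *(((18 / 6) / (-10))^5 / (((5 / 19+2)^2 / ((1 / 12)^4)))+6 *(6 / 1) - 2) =-1733291058033609 / 11833600000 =-146472.00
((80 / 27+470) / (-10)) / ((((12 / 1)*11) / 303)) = -128977 / 1188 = -108.57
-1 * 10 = -10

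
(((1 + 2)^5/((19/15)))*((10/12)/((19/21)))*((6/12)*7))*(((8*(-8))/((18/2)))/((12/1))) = -132300/361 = -366.48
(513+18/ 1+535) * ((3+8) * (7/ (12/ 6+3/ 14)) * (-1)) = -1149148/ 31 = -37069.29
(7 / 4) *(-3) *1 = -21 / 4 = -5.25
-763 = -763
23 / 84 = 0.27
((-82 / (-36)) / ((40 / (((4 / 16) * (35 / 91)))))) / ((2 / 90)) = 205 / 832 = 0.25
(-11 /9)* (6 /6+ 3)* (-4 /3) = 176 /27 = 6.52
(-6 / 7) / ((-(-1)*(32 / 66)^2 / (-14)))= 3267 / 64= 51.05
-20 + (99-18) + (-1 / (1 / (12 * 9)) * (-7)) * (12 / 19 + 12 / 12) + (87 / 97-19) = 2352351 / 1843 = 1276.37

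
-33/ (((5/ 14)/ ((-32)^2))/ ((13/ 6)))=-1025024/ 5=-205004.80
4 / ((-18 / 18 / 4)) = -16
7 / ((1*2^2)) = 1.75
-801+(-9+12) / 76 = -60873 / 76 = -800.96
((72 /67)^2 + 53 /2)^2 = 61645441225 /80604484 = 764.79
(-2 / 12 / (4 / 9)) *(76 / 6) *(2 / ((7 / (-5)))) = 95 / 14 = 6.79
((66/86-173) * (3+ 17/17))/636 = -7406/6837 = -1.08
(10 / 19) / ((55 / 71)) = 142 / 209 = 0.68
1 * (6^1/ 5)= 1.20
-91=-91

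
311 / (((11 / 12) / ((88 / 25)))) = 29856 / 25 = 1194.24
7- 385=-378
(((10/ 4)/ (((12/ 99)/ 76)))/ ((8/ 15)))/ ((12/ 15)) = 235125/ 64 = 3673.83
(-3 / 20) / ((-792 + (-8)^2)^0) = -3 / 20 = -0.15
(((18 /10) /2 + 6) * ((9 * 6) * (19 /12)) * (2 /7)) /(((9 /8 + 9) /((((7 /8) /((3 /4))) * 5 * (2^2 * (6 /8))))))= 874 /3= 291.33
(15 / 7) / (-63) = -5 / 147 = -0.03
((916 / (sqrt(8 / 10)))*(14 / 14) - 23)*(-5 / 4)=115 / 4 - 1145*sqrt(5) / 2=-1251.40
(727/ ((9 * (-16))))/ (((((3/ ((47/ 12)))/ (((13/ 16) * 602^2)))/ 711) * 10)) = -3179330699363/ 23040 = -137991783.83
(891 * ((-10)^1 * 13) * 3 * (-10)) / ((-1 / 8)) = -27799200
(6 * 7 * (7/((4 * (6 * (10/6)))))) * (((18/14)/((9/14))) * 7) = 1029/10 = 102.90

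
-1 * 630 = -630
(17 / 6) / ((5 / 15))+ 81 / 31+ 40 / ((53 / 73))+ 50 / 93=657971 / 9858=66.74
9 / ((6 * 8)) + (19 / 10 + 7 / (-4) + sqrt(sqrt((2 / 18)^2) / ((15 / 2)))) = sqrt(30) / 45 + 27 / 80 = 0.46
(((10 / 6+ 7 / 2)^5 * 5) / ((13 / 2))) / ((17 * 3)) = 143145755 / 2577744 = 55.53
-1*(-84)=84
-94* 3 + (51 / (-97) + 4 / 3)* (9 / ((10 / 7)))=-53721 / 194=-276.91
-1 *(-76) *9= 684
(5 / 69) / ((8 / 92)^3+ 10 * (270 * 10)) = 2645 / 985527024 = 0.00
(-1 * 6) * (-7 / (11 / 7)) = 294 / 11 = 26.73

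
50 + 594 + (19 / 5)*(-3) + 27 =3298 / 5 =659.60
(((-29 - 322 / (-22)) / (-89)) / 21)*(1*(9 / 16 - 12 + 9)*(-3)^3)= 0.51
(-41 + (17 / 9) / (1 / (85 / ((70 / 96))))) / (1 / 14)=7526 / 3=2508.67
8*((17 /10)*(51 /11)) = 3468 /55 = 63.05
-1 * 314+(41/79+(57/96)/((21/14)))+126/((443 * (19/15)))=-9985655443/31917264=-312.86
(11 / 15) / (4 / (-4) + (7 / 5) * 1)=11 / 6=1.83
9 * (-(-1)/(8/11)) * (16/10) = 99/5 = 19.80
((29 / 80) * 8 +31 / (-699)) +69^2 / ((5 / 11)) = 73234619 / 6990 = 10477.06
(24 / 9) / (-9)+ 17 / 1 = 451 / 27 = 16.70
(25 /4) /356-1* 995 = -1416855 /1424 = -994.98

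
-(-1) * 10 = 10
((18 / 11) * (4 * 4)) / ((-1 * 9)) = -32 / 11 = -2.91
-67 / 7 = -9.57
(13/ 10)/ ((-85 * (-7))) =13/ 5950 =0.00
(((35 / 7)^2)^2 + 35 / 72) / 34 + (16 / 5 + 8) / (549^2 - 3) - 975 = -588169383377 / 614851920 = -956.60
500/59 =8.47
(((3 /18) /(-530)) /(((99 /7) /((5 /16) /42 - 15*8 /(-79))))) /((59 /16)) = -16207 /1760851224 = -0.00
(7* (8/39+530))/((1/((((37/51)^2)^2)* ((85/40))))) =135638654053/62080668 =2184.88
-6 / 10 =-3 / 5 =-0.60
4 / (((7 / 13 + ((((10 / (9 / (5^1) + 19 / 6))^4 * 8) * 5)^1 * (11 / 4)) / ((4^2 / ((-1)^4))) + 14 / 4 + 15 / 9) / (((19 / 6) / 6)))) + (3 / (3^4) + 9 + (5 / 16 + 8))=34234436220294811 / 1971198097248240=17.37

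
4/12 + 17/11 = 62/33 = 1.88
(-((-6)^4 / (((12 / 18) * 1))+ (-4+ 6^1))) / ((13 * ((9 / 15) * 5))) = -1946 / 39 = -49.90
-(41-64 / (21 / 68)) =3491 / 21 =166.24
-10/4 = -5/2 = -2.50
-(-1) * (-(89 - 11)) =-78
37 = 37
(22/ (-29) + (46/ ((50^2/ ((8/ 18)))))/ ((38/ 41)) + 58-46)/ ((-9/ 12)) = -139474388/ 9298125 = -15.00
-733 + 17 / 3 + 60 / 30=-2176 / 3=-725.33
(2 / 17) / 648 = 1 / 5508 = 0.00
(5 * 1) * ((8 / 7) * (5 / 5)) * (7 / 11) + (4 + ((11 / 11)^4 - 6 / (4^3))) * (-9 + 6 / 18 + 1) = -35881 / 1056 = -33.98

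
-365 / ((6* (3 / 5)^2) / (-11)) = 100375 / 54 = 1858.80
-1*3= -3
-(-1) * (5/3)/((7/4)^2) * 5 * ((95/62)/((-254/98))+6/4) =1431200/578739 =2.47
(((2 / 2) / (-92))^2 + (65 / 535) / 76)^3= 25779564587421 / 5094940305442688995328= 0.00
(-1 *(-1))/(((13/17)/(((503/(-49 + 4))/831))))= -8551/486135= -0.02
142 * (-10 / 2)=-710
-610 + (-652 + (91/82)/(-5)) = -517511/410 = -1262.22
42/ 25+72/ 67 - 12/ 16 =2.00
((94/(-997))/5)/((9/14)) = -1316/44865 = -0.03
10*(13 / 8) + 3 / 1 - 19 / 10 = 347 / 20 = 17.35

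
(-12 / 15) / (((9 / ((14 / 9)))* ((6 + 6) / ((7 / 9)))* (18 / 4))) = -196 / 98415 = -0.00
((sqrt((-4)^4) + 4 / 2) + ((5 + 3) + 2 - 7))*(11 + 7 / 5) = 1302 / 5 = 260.40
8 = 8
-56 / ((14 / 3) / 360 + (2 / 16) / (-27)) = -6720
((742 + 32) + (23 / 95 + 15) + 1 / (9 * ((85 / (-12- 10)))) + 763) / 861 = 22561421 / 12514635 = 1.80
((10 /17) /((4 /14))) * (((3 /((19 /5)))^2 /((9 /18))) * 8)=126000 /6137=20.53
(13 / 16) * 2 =1.62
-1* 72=-72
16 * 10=160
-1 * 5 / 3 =-5 / 3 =-1.67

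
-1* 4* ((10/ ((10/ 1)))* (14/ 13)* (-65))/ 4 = 70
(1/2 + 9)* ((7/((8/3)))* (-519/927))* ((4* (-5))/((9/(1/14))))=16435/7416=2.22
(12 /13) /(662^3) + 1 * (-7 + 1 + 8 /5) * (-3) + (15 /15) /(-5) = 12257465561 /942881966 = 13.00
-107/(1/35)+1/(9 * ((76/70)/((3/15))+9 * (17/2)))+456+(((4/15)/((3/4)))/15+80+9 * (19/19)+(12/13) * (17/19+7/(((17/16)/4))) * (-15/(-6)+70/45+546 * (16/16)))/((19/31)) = 19428.87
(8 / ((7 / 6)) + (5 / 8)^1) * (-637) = -38129 / 8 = -4766.12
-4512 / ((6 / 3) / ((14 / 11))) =-31584 / 11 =-2871.27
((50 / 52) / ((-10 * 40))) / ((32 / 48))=-3 / 832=-0.00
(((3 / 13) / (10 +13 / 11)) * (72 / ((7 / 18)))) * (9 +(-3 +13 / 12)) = 100980 / 3731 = 27.07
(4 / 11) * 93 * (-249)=-92628 / 11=-8420.73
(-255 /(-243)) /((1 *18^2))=85 /26244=0.00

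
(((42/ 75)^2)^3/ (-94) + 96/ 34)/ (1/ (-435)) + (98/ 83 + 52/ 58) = -1226.02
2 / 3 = 0.67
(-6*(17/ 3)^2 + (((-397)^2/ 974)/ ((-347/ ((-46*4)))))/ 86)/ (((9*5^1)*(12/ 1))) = -1044575641/ 2942943435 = -0.35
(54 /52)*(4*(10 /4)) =135 /13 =10.38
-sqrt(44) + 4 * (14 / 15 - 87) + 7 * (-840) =-93364 / 15 - 2 * sqrt(11) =-6230.90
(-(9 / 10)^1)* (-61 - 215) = 1242 / 5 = 248.40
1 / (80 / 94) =47 / 40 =1.18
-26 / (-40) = 13 / 20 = 0.65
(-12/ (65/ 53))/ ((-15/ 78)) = 1272/ 25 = 50.88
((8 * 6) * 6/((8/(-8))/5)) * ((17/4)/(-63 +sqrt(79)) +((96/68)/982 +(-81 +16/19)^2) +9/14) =-75924029340577476/8205126041 +612 * sqrt(79)/389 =-9253229.53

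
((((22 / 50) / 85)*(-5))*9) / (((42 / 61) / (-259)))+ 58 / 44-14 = 74.94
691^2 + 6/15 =2387407/5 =477481.40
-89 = -89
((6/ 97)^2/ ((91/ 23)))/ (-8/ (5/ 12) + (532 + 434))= 0.00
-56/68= -14/17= -0.82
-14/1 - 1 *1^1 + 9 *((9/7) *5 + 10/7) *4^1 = 1875/7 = 267.86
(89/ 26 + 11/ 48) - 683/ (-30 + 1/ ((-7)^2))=26.43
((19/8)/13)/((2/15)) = 285/208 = 1.37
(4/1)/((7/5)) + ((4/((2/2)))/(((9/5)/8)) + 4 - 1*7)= 1111/63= 17.63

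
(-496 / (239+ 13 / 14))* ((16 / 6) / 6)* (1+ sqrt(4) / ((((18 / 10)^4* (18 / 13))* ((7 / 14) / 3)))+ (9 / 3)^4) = -76.10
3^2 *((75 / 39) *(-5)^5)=-703125 / 13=-54086.54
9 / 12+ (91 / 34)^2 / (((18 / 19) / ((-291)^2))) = 1480404385 / 2312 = 640313.32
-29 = -29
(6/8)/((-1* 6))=-1/8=-0.12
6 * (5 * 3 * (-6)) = -540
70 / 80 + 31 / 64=87 / 64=1.36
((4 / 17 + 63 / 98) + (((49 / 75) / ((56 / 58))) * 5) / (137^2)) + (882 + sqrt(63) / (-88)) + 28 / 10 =23738067551 / 26802132 -3 * sqrt(7) / 88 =885.59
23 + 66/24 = 103/4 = 25.75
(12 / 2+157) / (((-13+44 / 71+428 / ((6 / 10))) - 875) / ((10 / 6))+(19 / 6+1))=-347190 / 213557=-1.63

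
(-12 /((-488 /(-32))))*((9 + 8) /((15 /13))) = -11.59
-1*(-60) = 60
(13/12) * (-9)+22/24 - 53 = -371/6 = -61.83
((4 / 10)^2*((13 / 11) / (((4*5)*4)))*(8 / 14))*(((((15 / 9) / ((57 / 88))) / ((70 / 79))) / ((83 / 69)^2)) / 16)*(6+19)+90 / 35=330388603 / 128273180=2.58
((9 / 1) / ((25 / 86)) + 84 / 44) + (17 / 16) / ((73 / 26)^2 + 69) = 1879925863 / 57170300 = 32.88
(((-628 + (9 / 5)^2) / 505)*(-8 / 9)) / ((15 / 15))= 124952 / 113625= 1.10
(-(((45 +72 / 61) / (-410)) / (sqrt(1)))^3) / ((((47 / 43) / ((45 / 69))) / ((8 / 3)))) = 0.00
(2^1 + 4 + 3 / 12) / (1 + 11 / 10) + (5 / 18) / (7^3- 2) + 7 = 214336 / 21483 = 9.98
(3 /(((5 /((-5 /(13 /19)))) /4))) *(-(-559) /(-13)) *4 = 39216 /13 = 3016.62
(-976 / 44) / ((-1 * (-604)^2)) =0.00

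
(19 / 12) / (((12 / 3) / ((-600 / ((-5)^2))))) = -19 / 2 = -9.50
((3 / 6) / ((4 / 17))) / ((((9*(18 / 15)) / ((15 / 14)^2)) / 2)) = 2125 / 4704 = 0.45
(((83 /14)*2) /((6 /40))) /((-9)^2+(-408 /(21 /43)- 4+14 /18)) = -1245 /11933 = -0.10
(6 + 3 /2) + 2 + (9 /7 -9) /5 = 557 /70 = 7.96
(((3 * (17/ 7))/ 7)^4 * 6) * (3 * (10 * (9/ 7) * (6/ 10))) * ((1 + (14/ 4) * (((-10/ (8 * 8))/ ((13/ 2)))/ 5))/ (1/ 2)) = 320.42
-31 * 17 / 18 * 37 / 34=-1147 / 36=-31.86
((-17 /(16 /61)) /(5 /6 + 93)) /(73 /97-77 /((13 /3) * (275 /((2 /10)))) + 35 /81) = -39720081375 /67382105512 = -0.59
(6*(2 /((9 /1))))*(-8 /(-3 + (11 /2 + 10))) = -64 /75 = -0.85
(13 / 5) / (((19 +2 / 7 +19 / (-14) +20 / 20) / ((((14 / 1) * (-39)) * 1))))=-99372 / 1325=-75.00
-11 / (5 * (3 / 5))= -11 / 3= -3.67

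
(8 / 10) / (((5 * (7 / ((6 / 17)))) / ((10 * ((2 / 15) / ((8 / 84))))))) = 48 / 425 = 0.11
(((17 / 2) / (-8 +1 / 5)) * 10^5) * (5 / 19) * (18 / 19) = -127500000 / 4693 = -27168.12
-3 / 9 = -0.33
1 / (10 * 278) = 0.00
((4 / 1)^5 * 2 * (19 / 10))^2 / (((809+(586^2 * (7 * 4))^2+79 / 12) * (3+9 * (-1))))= -757071872 / 27734975174567875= -0.00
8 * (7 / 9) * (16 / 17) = 896 / 153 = 5.86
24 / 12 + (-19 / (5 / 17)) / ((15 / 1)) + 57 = 4102 / 75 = 54.69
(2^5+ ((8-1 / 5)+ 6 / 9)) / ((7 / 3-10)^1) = -607 / 115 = -5.28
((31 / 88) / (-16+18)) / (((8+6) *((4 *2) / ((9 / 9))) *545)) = 31 / 10743040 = 0.00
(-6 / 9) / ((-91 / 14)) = 0.10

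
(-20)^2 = 400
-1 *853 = -853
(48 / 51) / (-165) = -16 / 2805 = -0.01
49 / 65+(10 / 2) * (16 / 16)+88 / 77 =3138 / 455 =6.90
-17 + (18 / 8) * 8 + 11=12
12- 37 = -25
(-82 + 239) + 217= 374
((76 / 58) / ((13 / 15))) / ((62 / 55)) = 15675 / 11687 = 1.34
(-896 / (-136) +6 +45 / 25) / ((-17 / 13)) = -15899 / 1445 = -11.00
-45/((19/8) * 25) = -72/95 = -0.76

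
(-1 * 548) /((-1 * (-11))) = -548 /11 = -49.82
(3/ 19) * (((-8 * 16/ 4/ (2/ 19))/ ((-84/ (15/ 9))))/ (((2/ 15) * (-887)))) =-50/ 6209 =-0.01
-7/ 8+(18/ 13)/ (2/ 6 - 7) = -563/ 520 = -1.08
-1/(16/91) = -91/16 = -5.69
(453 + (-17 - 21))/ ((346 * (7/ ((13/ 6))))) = 5395/ 14532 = 0.37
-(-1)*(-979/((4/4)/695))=-680405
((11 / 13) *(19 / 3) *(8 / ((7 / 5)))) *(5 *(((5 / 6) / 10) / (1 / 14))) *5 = 104500 / 117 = 893.16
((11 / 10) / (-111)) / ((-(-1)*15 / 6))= -11 / 2775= -0.00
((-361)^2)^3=2213314919066161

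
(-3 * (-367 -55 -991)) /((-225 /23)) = -10833 /25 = -433.32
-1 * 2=-2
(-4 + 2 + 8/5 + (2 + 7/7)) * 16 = 208/5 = 41.60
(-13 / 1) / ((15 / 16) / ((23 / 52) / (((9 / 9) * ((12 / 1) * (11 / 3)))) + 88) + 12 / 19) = -49737649 / 2457159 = -20.24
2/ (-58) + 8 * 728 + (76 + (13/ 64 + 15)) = 10978553/ 1856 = 5915.17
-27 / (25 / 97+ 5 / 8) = -20952 / 685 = -30.59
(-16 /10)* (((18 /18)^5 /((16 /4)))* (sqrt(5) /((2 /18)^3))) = -1458* sqrt(5) /5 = -652.04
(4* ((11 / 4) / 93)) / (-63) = -11 / 5859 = -0.00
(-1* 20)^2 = 400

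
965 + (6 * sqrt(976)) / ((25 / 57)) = 1368 * sqrt(61) / 25 + 965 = 1392.38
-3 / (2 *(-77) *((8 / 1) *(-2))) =-3 / 2464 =-0.00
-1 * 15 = -15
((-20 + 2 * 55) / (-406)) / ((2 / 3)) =-135 / 406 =-0.33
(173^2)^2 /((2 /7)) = 6270215287 /2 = 3135107643.50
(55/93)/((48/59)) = 3245/4464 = 0.73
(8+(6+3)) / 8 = 17 / 8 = 2.12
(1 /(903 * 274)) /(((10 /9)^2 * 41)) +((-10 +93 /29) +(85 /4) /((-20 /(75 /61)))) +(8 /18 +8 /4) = -60888424480141 /10767162142800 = -5.66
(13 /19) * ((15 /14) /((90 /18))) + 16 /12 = 1181 /798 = 1.48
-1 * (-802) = 802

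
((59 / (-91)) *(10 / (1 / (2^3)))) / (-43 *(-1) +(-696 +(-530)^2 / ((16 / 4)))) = -1180 / 1582763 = -0.00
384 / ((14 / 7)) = 192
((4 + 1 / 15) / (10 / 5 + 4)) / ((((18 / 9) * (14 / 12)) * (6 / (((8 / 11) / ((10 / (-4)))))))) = -244 / 17325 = -0.01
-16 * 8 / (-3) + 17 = 179 / 3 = 59.67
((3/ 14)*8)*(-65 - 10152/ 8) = -16008/ 7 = -2286.86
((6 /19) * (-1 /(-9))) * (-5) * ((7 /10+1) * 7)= -119 /57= -2.09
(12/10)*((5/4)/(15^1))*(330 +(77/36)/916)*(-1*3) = -99.00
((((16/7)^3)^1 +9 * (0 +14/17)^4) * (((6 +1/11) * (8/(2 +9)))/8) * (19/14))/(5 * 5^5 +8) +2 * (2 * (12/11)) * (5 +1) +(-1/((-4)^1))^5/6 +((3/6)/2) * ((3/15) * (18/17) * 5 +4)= 21322967970173108707/776864893391161344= 27.45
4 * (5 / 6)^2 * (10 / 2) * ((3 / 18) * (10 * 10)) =6250 / 27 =231.48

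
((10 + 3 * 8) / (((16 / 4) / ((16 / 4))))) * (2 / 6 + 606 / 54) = 3536 / 9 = 392.89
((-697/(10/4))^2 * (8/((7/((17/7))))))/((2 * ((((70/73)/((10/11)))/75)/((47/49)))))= 1360117514064/184877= 7356877.89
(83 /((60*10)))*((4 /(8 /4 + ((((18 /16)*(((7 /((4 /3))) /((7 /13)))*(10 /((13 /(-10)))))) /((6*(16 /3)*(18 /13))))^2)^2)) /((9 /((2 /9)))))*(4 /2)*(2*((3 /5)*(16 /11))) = 365037860421632 /115955502261303375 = 0.00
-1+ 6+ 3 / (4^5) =5123 / 1024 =5.00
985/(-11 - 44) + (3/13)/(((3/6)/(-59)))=-45.14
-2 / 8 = -1 / 4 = -0.25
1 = 1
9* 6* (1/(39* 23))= 18/299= 0.06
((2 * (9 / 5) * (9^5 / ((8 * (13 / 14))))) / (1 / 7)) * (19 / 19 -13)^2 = 1874923848 / 65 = 28844982.28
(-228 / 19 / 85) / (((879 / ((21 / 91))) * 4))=-3 / 323765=-0.00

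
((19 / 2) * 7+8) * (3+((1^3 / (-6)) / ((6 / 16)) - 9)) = -4321 / 9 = -480.11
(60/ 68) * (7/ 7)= 15/ 17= 0.88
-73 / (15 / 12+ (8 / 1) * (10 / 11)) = -3212 / 375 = -8.57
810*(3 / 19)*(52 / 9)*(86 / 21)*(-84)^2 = 405699840 / 19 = 21352623.16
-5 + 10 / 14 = -30 / 7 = -4.29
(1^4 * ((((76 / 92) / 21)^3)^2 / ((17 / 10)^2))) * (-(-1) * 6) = 9409176200 / 1223092695614496147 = 0.00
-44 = -44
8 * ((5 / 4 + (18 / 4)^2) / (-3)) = -172 / 3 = -57.33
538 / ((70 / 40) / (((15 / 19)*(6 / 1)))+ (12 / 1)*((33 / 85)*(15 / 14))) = 23047920 / 229667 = 100.35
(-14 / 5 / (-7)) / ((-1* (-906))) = 1 / 2265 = 0.00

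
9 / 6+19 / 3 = 47 / 6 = 7.83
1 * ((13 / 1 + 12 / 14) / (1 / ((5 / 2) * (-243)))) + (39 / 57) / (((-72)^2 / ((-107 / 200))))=-1160824617737 / 137894400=-8418.21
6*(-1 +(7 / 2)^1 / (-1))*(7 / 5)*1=-189 / 5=-37.80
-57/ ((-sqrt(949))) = 57 * sqrt(949)/ 949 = 1.85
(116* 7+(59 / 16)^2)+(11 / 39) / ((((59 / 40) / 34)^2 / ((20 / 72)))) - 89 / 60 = 1353974306923 / 1563943680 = 865.74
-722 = -722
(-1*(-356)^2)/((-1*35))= 126736/35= 3621.03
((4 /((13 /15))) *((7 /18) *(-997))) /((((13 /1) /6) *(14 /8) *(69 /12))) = -319040 /3887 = -82.08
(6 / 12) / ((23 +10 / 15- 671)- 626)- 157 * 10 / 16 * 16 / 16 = -374839 / 3820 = -98.13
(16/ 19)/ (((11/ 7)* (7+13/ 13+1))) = 112/ 1881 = 0.06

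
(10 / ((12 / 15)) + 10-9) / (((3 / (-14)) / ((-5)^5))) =196875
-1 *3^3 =-27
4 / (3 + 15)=2 / 9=0.22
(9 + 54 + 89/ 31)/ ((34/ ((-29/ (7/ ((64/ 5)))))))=-1894976/ 18445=-102.74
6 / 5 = 1.20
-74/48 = -1.54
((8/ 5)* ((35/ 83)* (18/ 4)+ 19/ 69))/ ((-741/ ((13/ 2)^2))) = -323557/ 1632195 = -0.20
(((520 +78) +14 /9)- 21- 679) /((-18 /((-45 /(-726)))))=1130 /3267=0.35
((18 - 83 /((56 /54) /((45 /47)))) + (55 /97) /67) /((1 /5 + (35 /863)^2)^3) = -25890114158708208074515058375 /3621081741639674180785056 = -7149.83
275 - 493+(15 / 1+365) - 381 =-219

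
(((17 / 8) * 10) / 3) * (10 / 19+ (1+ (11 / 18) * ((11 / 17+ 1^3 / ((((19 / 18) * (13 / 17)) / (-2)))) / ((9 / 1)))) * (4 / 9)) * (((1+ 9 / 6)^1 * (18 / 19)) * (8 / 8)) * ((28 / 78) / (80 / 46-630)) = -112798693 / 12853437129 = -0.01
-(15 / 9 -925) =2770 / 3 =923.33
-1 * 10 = -10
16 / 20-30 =-146 / 5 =-29.20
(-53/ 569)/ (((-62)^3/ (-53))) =-2809/ 135608632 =-0.00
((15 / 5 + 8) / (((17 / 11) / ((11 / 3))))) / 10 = 1331 / 510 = 2.61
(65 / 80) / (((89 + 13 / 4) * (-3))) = -0.00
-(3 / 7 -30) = 207 / 7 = 29.57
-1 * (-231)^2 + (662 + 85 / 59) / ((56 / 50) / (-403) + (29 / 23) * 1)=-908756344094 / 17200329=-52833.66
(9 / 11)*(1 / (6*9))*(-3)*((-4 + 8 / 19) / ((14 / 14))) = 34 / 209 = 0.16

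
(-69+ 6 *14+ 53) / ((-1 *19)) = -68 / 19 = -3.58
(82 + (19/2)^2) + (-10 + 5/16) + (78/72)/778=3035393/18672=162.56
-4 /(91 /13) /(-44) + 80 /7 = 881 /77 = 11.44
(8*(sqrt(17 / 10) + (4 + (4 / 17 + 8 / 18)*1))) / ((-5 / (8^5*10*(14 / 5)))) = -5255462912 / 765- 3670016*sqrt(170) / 25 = -8783932.33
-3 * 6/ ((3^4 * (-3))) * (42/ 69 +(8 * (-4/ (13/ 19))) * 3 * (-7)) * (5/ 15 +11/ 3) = 2350768/ 8073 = 291.19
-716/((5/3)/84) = -180432/5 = -36086.40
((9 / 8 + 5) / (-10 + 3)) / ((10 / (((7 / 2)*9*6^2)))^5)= -410216697993249 / 25000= -16408667919.73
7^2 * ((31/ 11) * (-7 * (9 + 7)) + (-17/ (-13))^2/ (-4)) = -115162299/ 7436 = -15487.13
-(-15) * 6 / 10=9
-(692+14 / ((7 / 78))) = -848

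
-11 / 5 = -2.20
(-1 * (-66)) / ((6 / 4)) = 44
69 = 69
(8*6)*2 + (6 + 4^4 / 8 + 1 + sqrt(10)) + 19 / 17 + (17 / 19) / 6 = sqrt(10) + 264085 / 1938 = 139.43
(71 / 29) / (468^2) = 71 / 6351696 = 0.00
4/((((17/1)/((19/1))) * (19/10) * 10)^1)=4/17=0.24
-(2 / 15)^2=-4 / 225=-0.02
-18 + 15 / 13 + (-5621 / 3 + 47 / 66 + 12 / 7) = -3779949 / 2002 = -1888.09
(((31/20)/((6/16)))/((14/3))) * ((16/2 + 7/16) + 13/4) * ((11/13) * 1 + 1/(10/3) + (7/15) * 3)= 1918807/72800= 26.36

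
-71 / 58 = -1.22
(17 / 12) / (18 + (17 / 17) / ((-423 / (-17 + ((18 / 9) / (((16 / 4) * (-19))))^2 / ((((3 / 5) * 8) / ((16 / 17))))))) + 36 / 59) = 2603738853 / 34278114718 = 0.08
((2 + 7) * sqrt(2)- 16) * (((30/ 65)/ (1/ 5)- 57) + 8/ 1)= 9712/ 13- 5463 * sqrt(2)/ 13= 152.78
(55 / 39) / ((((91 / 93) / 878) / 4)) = 5987960 / 1183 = 5061.67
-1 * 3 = -3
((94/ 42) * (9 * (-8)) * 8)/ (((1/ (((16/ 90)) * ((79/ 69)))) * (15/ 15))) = -1901056/ 7245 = -262.40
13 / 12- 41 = -479 / 12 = -39.92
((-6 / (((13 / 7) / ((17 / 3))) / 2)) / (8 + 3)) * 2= -952 / 143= -6.66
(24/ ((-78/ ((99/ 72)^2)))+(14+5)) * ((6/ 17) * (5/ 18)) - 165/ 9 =-175325/ 10608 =-16.53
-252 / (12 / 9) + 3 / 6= -377 / 2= -188.50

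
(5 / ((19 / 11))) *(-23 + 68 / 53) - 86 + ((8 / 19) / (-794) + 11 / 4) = -233655595 / 1599116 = -146.12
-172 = -172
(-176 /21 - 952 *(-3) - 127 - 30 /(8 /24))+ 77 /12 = 2637.04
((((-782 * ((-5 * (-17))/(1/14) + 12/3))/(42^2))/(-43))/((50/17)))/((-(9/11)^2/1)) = -160053113/25600050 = -6.25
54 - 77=-23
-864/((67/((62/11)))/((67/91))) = -53568/1001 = -53.51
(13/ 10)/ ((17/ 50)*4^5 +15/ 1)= 65/ 18158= 0.00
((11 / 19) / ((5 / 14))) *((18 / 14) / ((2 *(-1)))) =-99 / 95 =-1.04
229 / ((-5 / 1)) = -229 / 5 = -45.80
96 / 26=48 / 13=3.69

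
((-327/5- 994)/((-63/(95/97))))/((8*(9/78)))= 1308359/73332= 17.84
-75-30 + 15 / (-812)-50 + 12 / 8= -124657 / 812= -153.52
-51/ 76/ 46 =-51/ 3496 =-0.01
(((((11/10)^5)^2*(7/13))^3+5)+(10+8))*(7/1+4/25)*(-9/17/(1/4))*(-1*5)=91047509559925368751237993866649079973/46686250000000000000000000000000000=1950.20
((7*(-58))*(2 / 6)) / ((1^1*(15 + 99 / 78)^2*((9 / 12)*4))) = -274456 / 1610361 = -0.17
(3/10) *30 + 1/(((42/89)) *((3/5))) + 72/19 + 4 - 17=3.32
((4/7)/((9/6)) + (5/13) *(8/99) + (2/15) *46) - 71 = -2903359/45045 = -64.45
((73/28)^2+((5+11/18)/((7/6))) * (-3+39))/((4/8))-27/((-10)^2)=3524179/9800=359.61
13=13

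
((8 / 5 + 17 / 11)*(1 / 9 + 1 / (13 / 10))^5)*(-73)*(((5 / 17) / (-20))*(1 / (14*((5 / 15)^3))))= 146404722843347 / 42517251536760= 3.44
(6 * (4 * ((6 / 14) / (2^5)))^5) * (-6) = -2187 / 137682944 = -0.00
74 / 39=1.90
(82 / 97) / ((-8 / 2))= -41 / 194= -0.21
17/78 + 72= 5633/78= 72.22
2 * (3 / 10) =3 / 5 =0.60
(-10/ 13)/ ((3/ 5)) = -50/ 39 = -1.28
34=34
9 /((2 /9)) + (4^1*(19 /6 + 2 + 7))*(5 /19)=6077 /114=53.31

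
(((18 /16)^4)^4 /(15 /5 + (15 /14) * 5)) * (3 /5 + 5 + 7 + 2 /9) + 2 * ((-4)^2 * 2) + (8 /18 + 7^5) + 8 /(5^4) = 173735350875852201220883 /10291428835983360000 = 16881.56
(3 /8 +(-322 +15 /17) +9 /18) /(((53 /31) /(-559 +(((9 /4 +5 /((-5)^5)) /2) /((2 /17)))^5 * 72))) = -96803818630753978510767167269859 /90100000000000000000000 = -1074404202.34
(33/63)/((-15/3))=-11/105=-0.10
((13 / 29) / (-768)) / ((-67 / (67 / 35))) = 13 / 779520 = 0.00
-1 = -1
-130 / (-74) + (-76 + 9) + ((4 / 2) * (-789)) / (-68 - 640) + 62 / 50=-6742679 / 109150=-61.77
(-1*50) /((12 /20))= -250 /3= -83.33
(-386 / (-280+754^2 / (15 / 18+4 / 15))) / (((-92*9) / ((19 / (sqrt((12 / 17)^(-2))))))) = 40337 / 3332539920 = 0.00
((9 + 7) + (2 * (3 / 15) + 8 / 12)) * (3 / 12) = 64 / 15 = 4.27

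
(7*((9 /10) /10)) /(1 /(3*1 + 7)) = 63 /10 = 6.30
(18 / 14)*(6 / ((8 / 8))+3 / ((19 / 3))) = 1107 / 133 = 8.32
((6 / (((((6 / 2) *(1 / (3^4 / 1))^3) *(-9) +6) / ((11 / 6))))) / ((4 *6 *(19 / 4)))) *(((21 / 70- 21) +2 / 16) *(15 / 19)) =-178190199 / 682128272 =-0.26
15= 15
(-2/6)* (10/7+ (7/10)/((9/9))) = -149/210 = -0.71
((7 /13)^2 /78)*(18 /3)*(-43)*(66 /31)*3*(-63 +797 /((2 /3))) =-472463145 /68107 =-6937.07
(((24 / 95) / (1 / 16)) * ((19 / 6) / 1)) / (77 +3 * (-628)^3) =-64 / 3715096895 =-0.00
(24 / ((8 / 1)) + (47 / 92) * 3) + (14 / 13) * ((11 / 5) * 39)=96.93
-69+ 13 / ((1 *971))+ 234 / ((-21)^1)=-544640 / 6797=-80.13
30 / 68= 15 / 34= 0.44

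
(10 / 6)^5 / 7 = 3125 / 1701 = 1.84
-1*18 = -18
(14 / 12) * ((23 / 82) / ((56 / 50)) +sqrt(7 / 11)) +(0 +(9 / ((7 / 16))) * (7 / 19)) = 7 * sqrt(77) / 66 +294317 / 37392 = 8.80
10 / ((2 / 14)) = 70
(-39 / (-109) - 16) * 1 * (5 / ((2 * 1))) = -8525 / 218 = -39.11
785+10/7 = 5505/7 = 786.43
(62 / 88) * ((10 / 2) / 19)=155 / 836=0.19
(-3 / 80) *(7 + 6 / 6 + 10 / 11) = -147 / 440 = -0.33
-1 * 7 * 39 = -273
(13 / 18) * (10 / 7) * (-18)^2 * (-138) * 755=-243804600 / 7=-34829228.57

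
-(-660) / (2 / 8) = 2640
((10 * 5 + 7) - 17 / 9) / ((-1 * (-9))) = 496 / 81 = 6.12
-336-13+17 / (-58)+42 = -17823 / 58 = -307.29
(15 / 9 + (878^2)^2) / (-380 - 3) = -1782786424373 / 1149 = -1551598280.57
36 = 36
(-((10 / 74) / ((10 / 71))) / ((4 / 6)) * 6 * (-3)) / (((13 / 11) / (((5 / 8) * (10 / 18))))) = 7.61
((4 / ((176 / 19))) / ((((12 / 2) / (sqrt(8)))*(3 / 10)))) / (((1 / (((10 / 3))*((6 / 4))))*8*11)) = 475*sqrt(2) / 17424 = 0.04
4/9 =0.44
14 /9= 1.56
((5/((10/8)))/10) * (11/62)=11/155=0.07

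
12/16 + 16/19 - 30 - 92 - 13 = -10139/76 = -133.41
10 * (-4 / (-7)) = 40 / 7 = 5.71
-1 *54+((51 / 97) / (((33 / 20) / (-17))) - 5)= -64.42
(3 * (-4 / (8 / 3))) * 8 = -36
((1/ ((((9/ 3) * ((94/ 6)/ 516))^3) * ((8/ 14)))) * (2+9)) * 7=18513045936/ 103823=178313.53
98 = 98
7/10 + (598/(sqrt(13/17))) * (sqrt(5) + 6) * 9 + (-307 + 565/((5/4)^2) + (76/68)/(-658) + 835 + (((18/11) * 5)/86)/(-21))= 11776311891/13227445 + 414 * sqrt(221) * (sqrt(5) + 6)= 51579.61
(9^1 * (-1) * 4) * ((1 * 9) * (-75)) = 24300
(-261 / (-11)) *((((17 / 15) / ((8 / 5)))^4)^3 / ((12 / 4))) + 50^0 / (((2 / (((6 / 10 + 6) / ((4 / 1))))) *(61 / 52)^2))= 1807960084425973243993 / 2491357234842052853760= 0.73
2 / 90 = 1 / 45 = 0.02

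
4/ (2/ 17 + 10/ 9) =153/ 47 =3.26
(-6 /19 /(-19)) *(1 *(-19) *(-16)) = 96 /19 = 5.05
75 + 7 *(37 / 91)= 1012 / 13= 77.85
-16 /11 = -1.45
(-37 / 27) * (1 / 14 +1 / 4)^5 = -80919 / 17210368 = -0.00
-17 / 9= -1.89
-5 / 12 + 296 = 3547 / 12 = 295.58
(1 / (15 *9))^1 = 1 / 135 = 0.01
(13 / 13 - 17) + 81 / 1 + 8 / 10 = 329 / 5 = 65.80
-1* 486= -486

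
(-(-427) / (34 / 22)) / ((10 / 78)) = 183183 / 85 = 2155.09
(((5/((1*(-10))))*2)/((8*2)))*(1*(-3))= 3/16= 0.19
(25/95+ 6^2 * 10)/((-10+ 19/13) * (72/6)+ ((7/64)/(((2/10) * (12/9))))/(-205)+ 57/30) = -4669932800/1303560911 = -3.58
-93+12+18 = -63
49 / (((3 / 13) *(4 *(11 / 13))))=8281 / 132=62.73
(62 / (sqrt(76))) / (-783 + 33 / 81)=-837*sqrt(19) / 401470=-0.01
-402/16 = -201/8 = -25.12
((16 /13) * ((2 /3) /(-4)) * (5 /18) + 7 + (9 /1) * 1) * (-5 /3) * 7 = -195860 /1053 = -186.00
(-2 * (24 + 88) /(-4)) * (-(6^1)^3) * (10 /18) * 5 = -33600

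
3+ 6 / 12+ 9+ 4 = 16.50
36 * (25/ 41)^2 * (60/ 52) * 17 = 5737500/ 21853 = 262.55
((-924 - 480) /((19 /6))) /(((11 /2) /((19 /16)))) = -1053 /11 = -95.73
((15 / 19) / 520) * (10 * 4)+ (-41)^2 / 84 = 416467 / 20748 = 20.07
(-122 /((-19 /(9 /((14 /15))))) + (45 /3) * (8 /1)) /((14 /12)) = 145170 /931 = 155.93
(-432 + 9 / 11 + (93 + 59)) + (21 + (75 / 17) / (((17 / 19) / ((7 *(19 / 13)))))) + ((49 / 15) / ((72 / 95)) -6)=-1869467035 / 8926632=-209.43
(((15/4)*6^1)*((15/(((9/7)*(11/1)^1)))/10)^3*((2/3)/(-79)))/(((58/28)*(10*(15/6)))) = -2401/548877780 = -0.00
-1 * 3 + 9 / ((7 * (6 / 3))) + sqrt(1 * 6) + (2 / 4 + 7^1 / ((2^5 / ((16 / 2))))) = -3 / 28 + sqrt(6) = 2.34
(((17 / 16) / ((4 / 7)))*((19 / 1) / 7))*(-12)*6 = -2907 / 8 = -363.38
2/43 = 0.05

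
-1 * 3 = -3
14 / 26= 7 / 13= 0.54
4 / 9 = 0.44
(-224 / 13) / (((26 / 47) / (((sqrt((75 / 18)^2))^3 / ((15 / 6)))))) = -901.27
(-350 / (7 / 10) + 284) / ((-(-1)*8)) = -27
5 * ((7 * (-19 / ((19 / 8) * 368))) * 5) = -175 / 46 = -3.80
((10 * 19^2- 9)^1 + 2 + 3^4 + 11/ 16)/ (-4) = -921.17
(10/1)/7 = 10/7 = 1.43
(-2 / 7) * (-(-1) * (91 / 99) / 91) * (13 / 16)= -13 / 5544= -0.00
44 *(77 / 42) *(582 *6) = 281688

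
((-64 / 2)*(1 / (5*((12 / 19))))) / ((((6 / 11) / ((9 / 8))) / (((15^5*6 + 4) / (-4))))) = 23806427.15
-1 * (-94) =94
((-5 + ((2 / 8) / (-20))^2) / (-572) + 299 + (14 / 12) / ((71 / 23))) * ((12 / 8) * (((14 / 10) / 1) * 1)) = 148557105319 / 236288000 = 628.71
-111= -111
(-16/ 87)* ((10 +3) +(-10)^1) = -16/ 29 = -0.55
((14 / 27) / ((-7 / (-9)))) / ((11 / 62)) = 124 / 33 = 3.76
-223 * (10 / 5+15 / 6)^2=-18063 / 4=-4515.75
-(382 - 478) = 96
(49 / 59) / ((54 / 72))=196 / 177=1.11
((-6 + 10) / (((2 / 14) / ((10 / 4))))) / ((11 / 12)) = 840 / 11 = 76.36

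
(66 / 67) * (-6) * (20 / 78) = -1320 / 871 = -1.52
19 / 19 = 1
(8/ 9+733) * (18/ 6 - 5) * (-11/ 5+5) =-36988/ 9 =-4109.78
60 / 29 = 2.07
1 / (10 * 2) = 0.05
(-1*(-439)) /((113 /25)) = 10975 /113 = 97.12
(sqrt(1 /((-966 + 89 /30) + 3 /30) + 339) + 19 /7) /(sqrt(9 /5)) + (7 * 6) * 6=sqrt(5) * (137218 + 7 * sqrt(17681265111)) /151662 + 252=267.75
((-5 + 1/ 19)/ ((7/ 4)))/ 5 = -376/ 665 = -0.57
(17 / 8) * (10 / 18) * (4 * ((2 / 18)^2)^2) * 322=0.23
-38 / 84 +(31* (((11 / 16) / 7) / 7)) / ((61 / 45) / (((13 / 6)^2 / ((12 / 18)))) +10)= -24898327 / 60770976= -0.41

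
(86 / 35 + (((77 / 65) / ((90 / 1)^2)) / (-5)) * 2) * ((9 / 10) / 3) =22638961 / 30712500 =0.74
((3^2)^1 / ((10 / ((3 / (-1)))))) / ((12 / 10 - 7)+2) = 27 / 38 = 0.71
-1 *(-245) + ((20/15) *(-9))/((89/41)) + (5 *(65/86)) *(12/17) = 15753353/65059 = 242.14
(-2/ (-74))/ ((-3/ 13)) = -0.12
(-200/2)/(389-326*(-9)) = -100/3323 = -0.03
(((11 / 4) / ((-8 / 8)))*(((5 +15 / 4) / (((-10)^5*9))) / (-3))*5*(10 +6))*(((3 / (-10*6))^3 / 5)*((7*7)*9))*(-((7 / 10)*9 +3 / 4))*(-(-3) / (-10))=0.00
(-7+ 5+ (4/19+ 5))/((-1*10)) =-61/190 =-0.32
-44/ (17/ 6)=-264/ 17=-15.53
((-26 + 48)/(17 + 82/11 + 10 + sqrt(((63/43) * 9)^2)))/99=473/101403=0.00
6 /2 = 3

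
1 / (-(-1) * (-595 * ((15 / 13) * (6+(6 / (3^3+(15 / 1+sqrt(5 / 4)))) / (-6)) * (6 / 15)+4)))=-0.00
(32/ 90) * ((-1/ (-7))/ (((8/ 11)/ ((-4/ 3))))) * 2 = -176/ 945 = -0.19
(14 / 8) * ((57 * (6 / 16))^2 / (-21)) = -9747 / 256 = -38.07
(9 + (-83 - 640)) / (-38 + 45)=-102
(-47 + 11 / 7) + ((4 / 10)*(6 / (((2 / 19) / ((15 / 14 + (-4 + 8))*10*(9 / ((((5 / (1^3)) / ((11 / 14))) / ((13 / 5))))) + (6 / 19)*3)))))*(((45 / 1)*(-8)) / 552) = -15960837 / 5635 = -2832.45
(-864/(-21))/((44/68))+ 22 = 6590/77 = 85.58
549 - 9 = 540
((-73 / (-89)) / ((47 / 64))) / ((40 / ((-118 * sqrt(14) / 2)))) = -6.16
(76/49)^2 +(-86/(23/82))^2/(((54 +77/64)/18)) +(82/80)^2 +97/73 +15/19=305312554219455269679/9958362087934400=30658.91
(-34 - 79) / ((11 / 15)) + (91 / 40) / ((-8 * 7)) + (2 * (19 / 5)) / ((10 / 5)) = -529167 / 3520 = -150.33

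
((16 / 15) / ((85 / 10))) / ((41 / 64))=2048 / 10455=0.20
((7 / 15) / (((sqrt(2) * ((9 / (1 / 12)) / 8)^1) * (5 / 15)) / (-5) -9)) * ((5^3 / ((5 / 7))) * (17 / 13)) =-4250 / 351 + 425 * sqrt(2) / 351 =-10.40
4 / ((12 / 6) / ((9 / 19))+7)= 36 / 101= 0.36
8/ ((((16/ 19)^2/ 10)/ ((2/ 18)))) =1805/ 144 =12.53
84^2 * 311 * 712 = 1562424192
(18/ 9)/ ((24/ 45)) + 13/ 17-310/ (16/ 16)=-20773/ 68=-305.49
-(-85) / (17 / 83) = 415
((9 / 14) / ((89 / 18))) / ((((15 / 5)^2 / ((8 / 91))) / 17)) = 1224 / 56693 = 0.02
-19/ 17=-1.12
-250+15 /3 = -245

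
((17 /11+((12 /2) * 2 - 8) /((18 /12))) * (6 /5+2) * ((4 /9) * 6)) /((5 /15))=17792 /165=107.83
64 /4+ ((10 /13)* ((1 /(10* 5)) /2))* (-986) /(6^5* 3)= 24260627 /1516320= 16.00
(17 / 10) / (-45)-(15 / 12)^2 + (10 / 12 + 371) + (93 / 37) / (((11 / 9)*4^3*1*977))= 2119955256809 / 5726001600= 370.23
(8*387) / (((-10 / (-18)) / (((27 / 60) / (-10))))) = -31347 / 125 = -250.78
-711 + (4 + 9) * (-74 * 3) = -3597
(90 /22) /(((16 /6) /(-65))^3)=-333669375 /5632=-59245.27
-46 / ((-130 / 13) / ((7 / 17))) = 161 / 85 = 1.89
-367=-367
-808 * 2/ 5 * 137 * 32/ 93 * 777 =-1834896896/ 155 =-11838044.49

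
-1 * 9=-9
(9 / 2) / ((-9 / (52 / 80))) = -13 / 40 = -0.32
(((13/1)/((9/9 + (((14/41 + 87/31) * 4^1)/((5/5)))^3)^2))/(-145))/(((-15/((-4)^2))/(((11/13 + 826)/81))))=241679656023887991144688/987709541031241779526704703125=0.00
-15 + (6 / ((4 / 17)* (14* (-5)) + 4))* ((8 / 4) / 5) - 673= -182371 / 265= -688.19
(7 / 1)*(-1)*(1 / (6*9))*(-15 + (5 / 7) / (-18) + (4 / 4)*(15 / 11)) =18955 / 10692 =1.77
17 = 17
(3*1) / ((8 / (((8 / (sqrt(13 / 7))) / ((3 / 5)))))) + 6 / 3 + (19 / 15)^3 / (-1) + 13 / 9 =4766 / 3375 + 5*sqrt(91) / 13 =5.08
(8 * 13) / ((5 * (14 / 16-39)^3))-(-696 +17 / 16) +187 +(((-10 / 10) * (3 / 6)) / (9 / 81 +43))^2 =75340874264792977 / 85426569160000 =881.94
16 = 16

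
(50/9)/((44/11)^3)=25/288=0.09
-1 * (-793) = 793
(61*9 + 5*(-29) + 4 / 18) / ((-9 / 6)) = -7276 / 27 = -269.48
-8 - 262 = -270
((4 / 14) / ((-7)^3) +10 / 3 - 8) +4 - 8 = -62432 / 7203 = -8.67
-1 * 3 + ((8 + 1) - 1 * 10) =-4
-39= -39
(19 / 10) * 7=13.30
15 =15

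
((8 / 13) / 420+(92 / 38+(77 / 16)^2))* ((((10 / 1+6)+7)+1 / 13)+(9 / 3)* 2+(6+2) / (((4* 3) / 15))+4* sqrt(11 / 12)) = 169852583* sqrt(33) / 9959040+21571278041 / 21577920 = 1097.67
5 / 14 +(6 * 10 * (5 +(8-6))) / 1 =5885 / 14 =420.36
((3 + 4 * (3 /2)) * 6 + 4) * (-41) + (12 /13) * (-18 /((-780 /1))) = -2009392 /845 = -2377.98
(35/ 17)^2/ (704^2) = 1225/ 143233024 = 0.00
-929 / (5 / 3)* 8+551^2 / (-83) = -3368573 / 415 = -8117.04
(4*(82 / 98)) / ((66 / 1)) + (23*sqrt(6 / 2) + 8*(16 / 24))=2902 / 539 + 23*sqrt(3)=45.22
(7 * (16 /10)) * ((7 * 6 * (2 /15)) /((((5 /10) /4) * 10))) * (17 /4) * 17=453152 /125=3625.22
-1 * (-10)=10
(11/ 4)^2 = 121/ 16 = 7.56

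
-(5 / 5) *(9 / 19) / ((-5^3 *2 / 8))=36 / 2375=0.02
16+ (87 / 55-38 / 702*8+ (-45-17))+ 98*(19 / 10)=2728738 / 19305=141.35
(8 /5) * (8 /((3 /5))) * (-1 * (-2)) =128 /3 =42.67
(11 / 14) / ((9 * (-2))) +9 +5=3517 / 252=13.96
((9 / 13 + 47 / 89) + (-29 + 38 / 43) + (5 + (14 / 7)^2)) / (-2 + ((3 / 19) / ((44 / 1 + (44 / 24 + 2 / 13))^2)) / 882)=5332579616954891 / 595956046567232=8.95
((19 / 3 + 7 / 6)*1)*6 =45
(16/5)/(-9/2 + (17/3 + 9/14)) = 168/95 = 1.77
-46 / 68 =-0.68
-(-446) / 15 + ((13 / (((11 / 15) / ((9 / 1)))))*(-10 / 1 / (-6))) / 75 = 5491 / 165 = 33.28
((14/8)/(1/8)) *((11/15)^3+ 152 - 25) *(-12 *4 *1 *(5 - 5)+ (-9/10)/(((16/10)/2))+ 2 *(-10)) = -127159487/3375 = -37676.89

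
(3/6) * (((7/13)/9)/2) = 7/468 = 0.01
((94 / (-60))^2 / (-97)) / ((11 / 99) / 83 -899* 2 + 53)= 183347 / 12644085800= 0.00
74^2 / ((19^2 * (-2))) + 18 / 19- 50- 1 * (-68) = 4102 / 361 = 11.36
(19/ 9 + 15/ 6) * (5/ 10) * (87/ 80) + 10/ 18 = 8821/ 2880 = 3.06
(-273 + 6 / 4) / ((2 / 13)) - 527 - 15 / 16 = -36683 / 16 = -2292.69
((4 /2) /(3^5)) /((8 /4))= 1 /243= 0.00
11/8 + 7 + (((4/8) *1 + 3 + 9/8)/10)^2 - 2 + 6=80569/6400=12.59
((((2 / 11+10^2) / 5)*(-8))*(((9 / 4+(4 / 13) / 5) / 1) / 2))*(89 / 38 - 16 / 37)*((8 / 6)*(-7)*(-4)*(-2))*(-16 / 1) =-11181330944 / 26455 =-422654.73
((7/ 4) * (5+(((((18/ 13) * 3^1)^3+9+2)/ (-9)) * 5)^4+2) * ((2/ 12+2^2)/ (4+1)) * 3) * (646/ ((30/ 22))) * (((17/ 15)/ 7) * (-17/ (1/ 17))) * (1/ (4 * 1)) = -1484200526368511008325066710021/ 13757286283973805690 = -107884687120.13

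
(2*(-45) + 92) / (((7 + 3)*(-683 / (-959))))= 959 / 3415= 0.28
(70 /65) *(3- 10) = -98 /13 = -7.54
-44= -44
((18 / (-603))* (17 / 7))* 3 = -102 / 469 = -0.22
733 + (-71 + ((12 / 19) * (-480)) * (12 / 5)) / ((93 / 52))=506215 / 1767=286.48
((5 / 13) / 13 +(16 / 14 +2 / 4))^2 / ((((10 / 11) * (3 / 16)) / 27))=3100254102 / 6997445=443.06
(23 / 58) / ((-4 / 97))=-9.62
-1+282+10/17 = 4787/17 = 281.59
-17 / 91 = -0.19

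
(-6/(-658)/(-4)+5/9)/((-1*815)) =-0.00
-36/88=-9/22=-0.41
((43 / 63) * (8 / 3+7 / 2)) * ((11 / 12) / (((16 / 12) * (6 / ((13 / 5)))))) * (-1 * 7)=-227513 / 25920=-8.78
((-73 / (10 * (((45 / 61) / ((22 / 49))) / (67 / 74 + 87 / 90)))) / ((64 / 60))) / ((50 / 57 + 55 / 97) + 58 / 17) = -1594539141547 / 993002581200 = -1.61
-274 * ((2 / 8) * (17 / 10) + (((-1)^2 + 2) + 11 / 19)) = -1097.08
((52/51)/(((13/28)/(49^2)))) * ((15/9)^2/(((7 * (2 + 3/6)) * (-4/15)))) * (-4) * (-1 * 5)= -9604000/153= -62771.24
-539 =-539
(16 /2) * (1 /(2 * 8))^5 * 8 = 1 /16384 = 0.00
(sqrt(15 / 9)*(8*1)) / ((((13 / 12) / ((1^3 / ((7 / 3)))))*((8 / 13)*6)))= 2*sqrt(15) / 7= 1.11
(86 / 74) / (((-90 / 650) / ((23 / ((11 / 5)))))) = -321425 / 3663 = -87.75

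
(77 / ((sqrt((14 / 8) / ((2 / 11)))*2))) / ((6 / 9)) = 3*sqrt(154) / 2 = 18.61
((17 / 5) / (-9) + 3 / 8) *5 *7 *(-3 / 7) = 1 / 24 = 0.04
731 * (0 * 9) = 0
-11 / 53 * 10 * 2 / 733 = -220 / 38849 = -0.01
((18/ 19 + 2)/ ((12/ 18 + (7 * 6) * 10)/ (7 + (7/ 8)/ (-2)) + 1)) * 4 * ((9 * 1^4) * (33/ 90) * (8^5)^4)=268455466504695104667648/ 389633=688995712644193650.61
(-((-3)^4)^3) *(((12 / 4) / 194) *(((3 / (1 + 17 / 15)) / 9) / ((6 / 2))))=-2657205 / 6208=-428.03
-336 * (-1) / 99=3.39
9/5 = 1.80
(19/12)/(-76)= -0.02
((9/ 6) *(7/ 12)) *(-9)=-63/ 8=-7.88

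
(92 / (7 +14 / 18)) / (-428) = -0.03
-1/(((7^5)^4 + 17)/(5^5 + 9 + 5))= -3139/79792266297612018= -0.00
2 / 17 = 0.12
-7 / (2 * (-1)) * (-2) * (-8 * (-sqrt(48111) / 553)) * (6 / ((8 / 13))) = -78 * sqrt(48111) / 79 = -216.57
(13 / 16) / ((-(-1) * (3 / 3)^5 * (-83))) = -0.01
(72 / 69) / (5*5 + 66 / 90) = 180 / 4439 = 0.04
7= 7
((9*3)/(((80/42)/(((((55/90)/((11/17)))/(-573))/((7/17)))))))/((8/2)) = -867/61120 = -0.01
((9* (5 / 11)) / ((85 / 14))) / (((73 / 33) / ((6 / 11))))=2268 / 13651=0.17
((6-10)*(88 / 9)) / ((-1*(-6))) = -176 / 27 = -6.52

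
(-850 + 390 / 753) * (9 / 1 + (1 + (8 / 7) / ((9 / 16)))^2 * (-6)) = 1859735300 / 47439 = 39202.67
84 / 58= 42 / 29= 1.45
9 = 9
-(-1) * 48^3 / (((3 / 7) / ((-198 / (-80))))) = 3193344 / 5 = 638668.80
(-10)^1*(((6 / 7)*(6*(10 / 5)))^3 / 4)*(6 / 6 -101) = 93312000 / 343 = 272046.65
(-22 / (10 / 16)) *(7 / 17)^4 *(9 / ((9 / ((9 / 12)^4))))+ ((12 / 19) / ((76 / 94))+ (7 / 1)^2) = 119304187229 / 2412086480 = 49.46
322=322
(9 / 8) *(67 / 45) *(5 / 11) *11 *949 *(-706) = -22444799 / 4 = -5611199.75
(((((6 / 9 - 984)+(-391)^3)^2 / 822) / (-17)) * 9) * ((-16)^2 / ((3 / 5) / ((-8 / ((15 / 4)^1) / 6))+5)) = -65863877466447398912 / 370311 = -177860980274545.99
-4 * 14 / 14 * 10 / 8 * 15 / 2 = -75 / 2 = -37.50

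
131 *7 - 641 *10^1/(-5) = 2199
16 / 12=1.33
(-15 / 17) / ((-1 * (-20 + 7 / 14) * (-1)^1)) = 10 / 221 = 0.05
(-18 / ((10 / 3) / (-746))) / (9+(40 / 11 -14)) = -73854 / 25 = -2954.16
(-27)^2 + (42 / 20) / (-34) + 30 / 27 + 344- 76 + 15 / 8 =6119537 / 6120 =999.92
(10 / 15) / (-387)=-2 / 1161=-0.00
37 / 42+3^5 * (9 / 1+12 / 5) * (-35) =-4072157 / 42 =-96956.12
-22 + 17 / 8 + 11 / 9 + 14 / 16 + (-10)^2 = 740 / 9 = 82.22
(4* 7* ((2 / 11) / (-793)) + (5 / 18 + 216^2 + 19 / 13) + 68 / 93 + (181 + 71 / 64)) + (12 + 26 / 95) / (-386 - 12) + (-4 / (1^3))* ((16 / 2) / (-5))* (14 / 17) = 2345019374241046091 / 50058248834880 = 46845.81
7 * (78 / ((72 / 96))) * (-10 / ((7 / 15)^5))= -789750000 / 2401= -328925.45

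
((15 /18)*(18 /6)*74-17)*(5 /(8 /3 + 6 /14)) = 3528 /13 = 271.38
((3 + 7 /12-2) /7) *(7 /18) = 19 /216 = 0.09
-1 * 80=-80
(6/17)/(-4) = -3/34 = -0.09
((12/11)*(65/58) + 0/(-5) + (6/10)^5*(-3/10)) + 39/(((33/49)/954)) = 550738267449/9968750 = 55246.47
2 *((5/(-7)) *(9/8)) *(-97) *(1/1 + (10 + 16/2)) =82935/28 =2961.96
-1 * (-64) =64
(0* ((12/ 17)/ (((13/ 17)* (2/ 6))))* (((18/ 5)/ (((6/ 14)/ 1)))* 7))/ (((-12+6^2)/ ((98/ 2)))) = 0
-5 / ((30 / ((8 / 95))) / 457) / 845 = -1828 / 240825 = -0.01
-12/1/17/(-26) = 6/221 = 0.03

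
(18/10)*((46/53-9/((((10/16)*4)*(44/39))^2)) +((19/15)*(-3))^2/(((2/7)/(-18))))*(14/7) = -5252151177/1603250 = -3275.94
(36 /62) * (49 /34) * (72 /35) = 4536 /2635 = 1.72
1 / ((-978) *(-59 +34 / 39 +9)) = 0.00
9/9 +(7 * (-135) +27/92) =-86821/92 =-943.71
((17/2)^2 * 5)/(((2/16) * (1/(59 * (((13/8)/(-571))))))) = -1108315/2284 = -485.25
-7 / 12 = -0.58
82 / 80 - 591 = -23599 / 40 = -589.98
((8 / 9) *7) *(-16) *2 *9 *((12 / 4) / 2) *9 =-24192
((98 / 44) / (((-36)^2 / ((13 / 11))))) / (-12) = -637 / 3763584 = -0.00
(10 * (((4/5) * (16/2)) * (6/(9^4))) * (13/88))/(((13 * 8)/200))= 400/24057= 0.02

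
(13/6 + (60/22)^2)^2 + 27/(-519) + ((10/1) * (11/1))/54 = 25778201759/273552444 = 94.23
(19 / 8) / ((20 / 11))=1.31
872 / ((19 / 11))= 9592 / 19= 504.84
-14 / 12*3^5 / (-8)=567 / 16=35.44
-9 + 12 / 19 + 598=11203 / 19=589.63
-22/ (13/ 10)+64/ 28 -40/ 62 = -43112/ 2821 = -15.28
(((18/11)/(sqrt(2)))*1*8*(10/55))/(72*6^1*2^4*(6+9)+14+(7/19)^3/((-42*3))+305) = 17778528*sqrt(2)/1553630863169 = 0.00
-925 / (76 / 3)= -2775 / 76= -36.51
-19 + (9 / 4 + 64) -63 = -63 / 4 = -15.75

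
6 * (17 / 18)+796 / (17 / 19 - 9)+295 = 46768 / 231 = 202.46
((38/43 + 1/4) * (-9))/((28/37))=-64935/4816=-13.48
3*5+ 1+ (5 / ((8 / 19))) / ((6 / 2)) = 479 / 24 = 19.96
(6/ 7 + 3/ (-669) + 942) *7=1471793/ 223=6599.97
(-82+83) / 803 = 0.00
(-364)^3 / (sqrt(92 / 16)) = -96457088*sqrt(23) / 23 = -20112693.19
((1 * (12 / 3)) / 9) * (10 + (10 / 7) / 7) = 2000 / 441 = 4.54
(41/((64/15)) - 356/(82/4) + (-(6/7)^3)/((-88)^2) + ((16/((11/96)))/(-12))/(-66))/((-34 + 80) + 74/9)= -7429668591/53145089536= -0.14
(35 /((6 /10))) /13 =175 /39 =4.49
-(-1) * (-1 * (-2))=2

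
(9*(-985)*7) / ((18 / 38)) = -131005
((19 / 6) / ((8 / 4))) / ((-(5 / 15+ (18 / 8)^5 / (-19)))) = 92416 / 157691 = 0.59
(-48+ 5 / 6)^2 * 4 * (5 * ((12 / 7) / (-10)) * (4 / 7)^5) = -164022272 / 352947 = -464.72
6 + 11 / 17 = 113 / 17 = 6.65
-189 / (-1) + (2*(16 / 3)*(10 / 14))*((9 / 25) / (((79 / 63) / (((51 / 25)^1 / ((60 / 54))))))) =9530163 / 49375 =193.02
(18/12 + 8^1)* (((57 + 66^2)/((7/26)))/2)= 1090011/14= 77857.93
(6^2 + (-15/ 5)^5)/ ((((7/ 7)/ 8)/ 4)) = -6624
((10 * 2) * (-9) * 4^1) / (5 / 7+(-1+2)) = -420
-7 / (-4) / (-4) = -7 / 16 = -0.44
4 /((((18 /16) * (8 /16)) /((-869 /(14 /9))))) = -27808 /7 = -3972.57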